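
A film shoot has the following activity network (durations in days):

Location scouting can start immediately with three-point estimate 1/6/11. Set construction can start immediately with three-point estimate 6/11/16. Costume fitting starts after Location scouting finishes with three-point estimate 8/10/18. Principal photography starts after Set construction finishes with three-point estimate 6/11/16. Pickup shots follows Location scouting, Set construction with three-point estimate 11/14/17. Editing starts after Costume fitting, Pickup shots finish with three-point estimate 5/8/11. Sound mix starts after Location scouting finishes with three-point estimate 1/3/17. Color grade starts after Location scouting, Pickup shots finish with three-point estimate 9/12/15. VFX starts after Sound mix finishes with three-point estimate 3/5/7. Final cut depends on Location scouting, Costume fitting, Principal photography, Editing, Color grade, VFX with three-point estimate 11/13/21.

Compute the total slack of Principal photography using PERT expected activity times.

15 days

te_Location scouting = (1 + 4·6 + 11)/6 = 36/6 = 6
te_Set construction = (6 + 4·11 + 16)/6 = 66/6 = 11
te_Costume fitting = (8 + 4·10 + 18)/6 = 66/6 = 11
te_Principal photography = (6 + 4·11 + 16)/6 = 66/6 = 11
te_Pickup shots = (11 + 4·14 + 17)/6 = 84/6 = 14
te_Editing = (5 + 4·8 + 11)/6 = 48/6 = 8
te_Sound mix = (1 + 4·3 + 17)/6 = 30/6 = 5
te_Color grade = (9 + 4·12 + 15)/6 = 72/6 = 12
te_VFX = (3 + 4·5 + 7)/6 = 30/6 = 5
te_Final cut = (11 + 4·13 + 21)/6 = 84/6 = 14

Forward pass:
ES_Location scouting = 0; EF_Location scouting = 6
ES_Set construction = 0; EF_Set construction = 11
ES_Costume fitting = 6; EF_Costume fitting = 6+11 = 17
ES_Principal photography = 11; EF_Principal photography = 11+11 = 22
ES_Pickup shots = max(EF_Location scouting=6, EF_Set construction=11) = 11; EF_Pickup shots = 11+14 = 25
ES_Editing = max(EF_Costume fitting=17, EF_Pickup shots=25) = 25; EF_Editing = 25+8 = 33
ES_Sound mix = 6; EF_Sound mix = 6+5 = 11
ES_Color grade = max(EF_Location scouting=6, EF_Pickup shots=25) = 25; EF_Color grade = 25+12 = 37
ES_VFX = 11; EF_VFX = 11+5 = 16
ES_Final cut = max(EF_Location scouting=6, EF_Costume fitting=17, EF_Principal photography=22, EF_Editing=33, EF_Color grade=37, EF_VFX=16) = 37; EF_Final cut = 37+14 = 51
Expected project duration μ = 51 days. Critical path: Set construction → Pickup shots → Color grade → Final cut.

Backward pass:
LF_Final cut = 51; LS_Final cut = 51−14 = 37
LF_VFX = LS_Final cut = 37; LS_VFX = 37−5 = 32
LF_Color grade = LS_Final cut = 37; LS_Color grade = 37−12 = 25
LF_Sound mix = LS_VFX = 32; LS_Sound mix = 32−5 = 27
LF_Editing = LS_Final cut = 37; LS_Editing = 37−8 = 29
LF_Pickup shots = min(LS_Editing=29, LS_Color grade=25) = 25; LS_Pickup shots = 25−14 = 11
LF_Principal photography = LS_Final cut = 37; LS_Principal photography = 37−11 = 26
LF_Costume fitting = min(LS_Editing=29, LS_Final cut=37) = 29; LS_Costume fitting = 29−11 = 18
LF_Set construction = min(LS_Principal photography=26, LS_Pickup shots=11) = 11; LS_Set construction = 11−11 = 0
LF_Location scouting = min(LS_Costume fitting=18, LS_Pickup shots=11, LS_Sound mix=27, LS_Color grade=25, LS_Final cut=37) = 11; LS_Location scouting = 11−6 = 5
Slack_Principal photography = LS_Principal photography − ES_Principal photography = 26 − 11 = 15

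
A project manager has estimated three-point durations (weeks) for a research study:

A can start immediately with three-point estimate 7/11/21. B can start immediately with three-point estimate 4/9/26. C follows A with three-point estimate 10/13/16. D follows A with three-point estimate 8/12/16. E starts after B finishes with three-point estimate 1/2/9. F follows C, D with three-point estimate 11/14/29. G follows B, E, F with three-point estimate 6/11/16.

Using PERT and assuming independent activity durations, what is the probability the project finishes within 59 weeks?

te_A = (7 + 4·11 + 21)/6 = 72/6 = 12; σ²_A = ((21−7)/6)² = 5.444
te_B = (4 + 4·9 + 26)/6 = 66/6 = 11; σ²_B = ((26−4)/6)² = 13.444
te_C = (10 + 4·13 + 16)/6 = 78/6 = 13; σ²_C = ((16−10)/6)² = 1.000
te_D = (8 + 4·12 + 16)/6 = 72/6 = 12; σ²_D = ((16−8)/6)² = 1.778
te_E = (1 + 4·2 + 9)/6 = 18/6 = 3; σ²_E = ((9−1)/6)² = 1.778
te_F = (11 + 4·14 + 29)/6 = 96/6 = 16; σ²_F = ((29−11)/6)² = 9.000
te_G = (6 + 4·11 + 16)/6 = 66/6 = 11; σ²_G = ((16−6)/6)² = 2.778

Forward pass:
ES_A = 0; EF_A = 12
ES_B = 0; EF_B = 11
ES_C = 12; EF_C = 12+13 = 25
ES_D = 12; EF_D = 12+12 = 24
ES_E = 11; EF_E = 11+3 = 14
ES_F = max(EF_C=25, EF_D=24) = 25; EF_F = 25+16 = 41
ES_G = max(EF_B=11, EF_E=14, EF_F=41) = 41; EF_G = 41+11 = 52
Expected project duration μ = 52 weeks. Critical path: A → C → F → G.

Variance along critical path = 5.444 + 1.000 + 9.000 + 2.778 = 18.222; σ = √18.222 = 4.269 weeks.
Z = (59 − 52) / 4.269 = 1.640
P(T ≤ 59) = Φ(1.640) ≈ 0.949

0.949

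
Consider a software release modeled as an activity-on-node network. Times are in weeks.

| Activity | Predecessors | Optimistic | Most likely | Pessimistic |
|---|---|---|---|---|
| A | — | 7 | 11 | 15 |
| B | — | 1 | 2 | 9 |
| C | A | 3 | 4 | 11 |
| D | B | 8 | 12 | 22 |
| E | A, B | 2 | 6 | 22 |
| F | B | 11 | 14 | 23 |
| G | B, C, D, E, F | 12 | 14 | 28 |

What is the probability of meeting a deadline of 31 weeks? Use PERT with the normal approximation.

0.186

te_A = (7 + 4·11 + 15)/6 = 66/6 = 11; σ²_A = ((15−7)/6)² = 1.778
te_B = (1 + 4·2 + 9)/6 = 18/6 = 3; σ²_B = ((9−1)/6)² = 1.778
te_C = (3 + 4·4 + 11)/6 = 30/6 = 5; σ²_C = ((11−3)/6)² = 1.778
te_D = (8 + 4·12 + 22)/6 = 78/6 = 13; σ²_D = ((22−8)/6)² = 5.444
te_E = (2 + 4·6 + 22)/6 = 48/6 = 8; σ²_E = ((22−2)/6)² = 11.111
te_F = (11 + 4·14 + 23)/6 = 90/6 = 15; σ²_F = ((23−11)/6)² = 4.000
te_G = (12 + 4·14 + 28)/6 = 96/6 = 16; σ²_G = ((28−12)/6)² = 7.111

Forward pass:
ES_A = 0; EF_A = 11
ES_B = 0; EF_B = 3
ES_C = 11; EF_C = 11+5 = 16
ES_D = 3; EF_D = 3+13 = 16
ES_E = max(EF_A=11, EF_B=3) = 11; EF_E = 11+8 = 19
ES_F = 3; EF_F = 3+15 = 18
ES_G = max(EF_B=3, EF_C=16, EF_D=16, EF_E=19, EF_F=18) = 19; EF_G = 19+16 = 35
Expected project duration μ = 35 weeks. Critical path: A → E → G.

Variance along critical path = 1.778 + 11.111 + 7.111 = 20.000; σ = √20.000 = 4.472 weeks.
Z = (31 − 35) / 4.472 = -0.894
P(T ≤ 31) = Φ(-0.894) ≈ 0.186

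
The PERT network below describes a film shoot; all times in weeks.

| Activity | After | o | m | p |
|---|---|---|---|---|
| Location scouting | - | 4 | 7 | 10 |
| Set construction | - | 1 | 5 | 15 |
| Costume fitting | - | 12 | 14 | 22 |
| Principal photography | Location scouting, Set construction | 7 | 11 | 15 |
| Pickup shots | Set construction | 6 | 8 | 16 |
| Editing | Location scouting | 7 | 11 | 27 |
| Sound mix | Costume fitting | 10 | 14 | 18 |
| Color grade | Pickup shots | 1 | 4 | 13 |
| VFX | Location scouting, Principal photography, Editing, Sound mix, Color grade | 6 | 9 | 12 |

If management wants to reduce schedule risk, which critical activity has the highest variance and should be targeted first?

te_Location scouting = (4 + 4·7 + 10)/6 = 42/6 = 7; σ²_Location scouting = ((10−4)/6)² = 1.000
te_Set construction = (1 + 4·5 + 15)/6 = 36/6 = 6; σ²_Set construction = ((15−1)/6)² = 5.444
te_Costume fitting = (12 + 4·14 + 22)/6 = 90/6 = 15; σ²_Costume fitting = ((22−12)/6)² = 2.778
te_Principal photography = (7 + 4·11 + 15)/6 = 66/6 = 11; σ²_Principal photography = ((15−7)/6)² = 1.778
te_Pickup shots = (6 + 4·8 + 16)/6 = 54/6 = 9; σ²_Pickup shots = ((16−6)/6)² = 2.778
te_Editing = (7 + 4·11 + 27)/6 = 78/6 = 13; σ²_Editing = ((27−7)/6)² = 11.111
te_Sound mix = (10 + 4·14 + 18)/6 = 84/6 = 14; σ²_Sound mix = ((18−10)/6)² = 1.778
te_Color grade = (1 + 4·4 + 13)/6 = 30/6 = 5; σ²_Color grade = ((13−1)/6)² = 4.000
te_VFX = (6 + 4·9 + 12)/6 = 54/6 = 9; σ²_VFX = ((12−6)/6)² = 1.000

Forward pass:
ES_Location scouting = 0; EF_Location scouting = 7
ES_Set construction = 0; EF_Set construction = 6
ES_Costume fitting = 0; EF_Costume fitting = 15
ES_Principal photography = max(EF_Location scouting=7, EF_Set construction=6) = 7; EF_Principal photography = 7+11 = 18
ES_Pickup shots = 6; EF_Pickup shots = 6+9 = 15
ES_Editing = 7; EF_Editing = 7+13 = 20
ES_Sound mix = 15; EF_Sound mix = 15+14 = 29
ES_Color grade = 15; EF_Color grade = 15+5 = 20
ES_VFX = max(EF_Location scouting=7, EF_Principal photography=18, EF_Editing=20, EF_Sound mix=29, EF_Color grade=20) = 29; EF_VFX = 29+9 = 38
Expected project duration μ = 38 weeks. Critical path: Costume fitting → Sound mix → VFX.

Variances on critical path: σ²_Costume fitting=2.778, σ²_Sound mix=1.778, σ²_VFX=1.000.
Largest is σ²_Costume fitting = 2.778.

Costume fitting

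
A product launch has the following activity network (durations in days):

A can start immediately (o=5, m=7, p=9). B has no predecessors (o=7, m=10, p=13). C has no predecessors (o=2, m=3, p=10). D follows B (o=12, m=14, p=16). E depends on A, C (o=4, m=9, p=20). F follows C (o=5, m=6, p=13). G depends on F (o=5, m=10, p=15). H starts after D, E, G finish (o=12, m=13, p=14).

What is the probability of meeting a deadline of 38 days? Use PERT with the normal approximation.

0.789

te_A = (5 + 4·7 + 9)/6 = 42/6 = 7; σ²_A = ((9−5)/6)² = 0.444
te_B = (7 + 4·10 + 13)/6 = 60/6 = 10; σ²_B = ((13−7)/6)² = 1.000
te_C = (2 + 4·3 + 10)/6 = 24/6 = 4; σ²_C = ((10−2)/6)² = 1.778
te_D = (12 + 4·14 + 16)/6 = 84/6 = 14; σ²_D = ((16−12)/6)² = 0.444
te_E = (4 + 4·9 + 20)/6 = 60/6 = 10; σ²_E = ((20−4)/6)² = 7.111
te_F = (5 + 4·6 + 13)/6 = 42/6 = 7; σ²_F = ((13−5)/6)² = 1.778
te_G = (5 + 4·10 + 15)/6 = 60/6 = 10; σ²_G = ((15−5)/6)² = 2.778
te_H = (12 + 4·13 + 14)/6 = 78/6 = 13; σ²_H = ((14−12)/6)² = 0.111

Forward pass:
ES_A = 0; EF_A = 7
ES_B = 0; EF_B = 10
ES_C = 0; EF_C = 4
ES_D = 10; EF_D = 10+14 = 24
ES_E = max(EF_A=7, EF_C=4) = 7; EF_E = 7+10 = 17
ES_F = 4; EF_F = 4+7 = 11
ES_G = 11; EF_G = 11+10 = 21
ES_H = max(EF_D=24, EF_E=17, EF_G=21) = 24; EF_H = 24+13 = 37
Expected project duration μ = 37 days. Critical path: B → D → H.

Variance along critical path = 1.000 + 0.444 + 0.111 = 1.556; σ = √1.556 = 1.247 days.
Z = (38 − 37) / 1.247 = 0.802
P(T ≤ 38) = Φ(0.802) ≈ 0.789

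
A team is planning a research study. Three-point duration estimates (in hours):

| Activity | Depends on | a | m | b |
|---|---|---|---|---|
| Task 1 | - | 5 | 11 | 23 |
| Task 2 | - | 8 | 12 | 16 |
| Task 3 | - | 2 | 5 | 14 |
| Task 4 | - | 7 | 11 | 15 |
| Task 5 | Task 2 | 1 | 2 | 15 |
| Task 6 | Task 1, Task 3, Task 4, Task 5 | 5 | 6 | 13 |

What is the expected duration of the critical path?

te_Task 1 = (5 + 4·11 + 23)/6 = 72/6 = 12
te_Task 2 = (8 + 4·12 + 16)/6 = 72/6 = 12
te_Task 3 = (2 + 4·5 + 14)/6 = 36/6 = 6
te_Task 4 = (7 + 4·11 + 15)/6 = 66/6 = 11
te_Task 5 = (1 + 4·2 + 15)/6 = 24/6 = 4
te_Task 6 = (5 + 4·6 + 13)/6 = 42/6 = 7

Forward pass:
ES_Task 1 = 0; EF_Task 1 = 12
ES_Task 2 = 0; EF_Task 2 = 12
ES_Task 3 = 0; EF_Task 3 = 6
ES_Task 4 = 0; EF_Task 4 = 11
ES_Task 5 = 12; EF_Task 5 = 12+4 = 16
ES_Task 6 = max(EF_Task 1=12, EF_Task 3=6, EF_Task 4=11, EF_Task 5=16) = 16; EF_Task 6 = 16+7 = 23
Expected project duration μ = 23 hours. Critical path: Task 2 → Task 5 → Task 6.

23 hours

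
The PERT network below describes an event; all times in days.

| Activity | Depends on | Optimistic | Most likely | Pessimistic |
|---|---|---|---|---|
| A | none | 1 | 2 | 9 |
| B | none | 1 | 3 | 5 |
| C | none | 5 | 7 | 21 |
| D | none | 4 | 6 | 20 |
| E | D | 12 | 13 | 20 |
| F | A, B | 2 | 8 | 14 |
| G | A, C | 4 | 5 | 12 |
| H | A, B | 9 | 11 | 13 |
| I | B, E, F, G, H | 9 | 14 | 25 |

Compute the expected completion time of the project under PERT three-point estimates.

te_A = (1 + 4·2 + 9)/6 = 18/6 = 3
te_B = (1 + 4·3 + 5)/6 = 18/6 = 3
te_C = (5 + 4·7 + 21)/6 = 54/6 = 9
te_D = (4 + 4·6 + 20)/6 = 48/6 = 8
te_E = (12 + 4·13 + 20)/6 = 84/6 = 14
te_F = (2 + 4·8 + 14)/6 = 48/6 = 8
te_G = (4 + 4·5 + 12)/6 = 36/6 = 6
te_H = (9 + 4·11 + 13)/6 = 66/6 = 11
te_I = (9 + 4·14 + 25)/6 = 90/6 = 15

Forward pass:
ES_A = 0; EF_A = 3
ES_B = 0; EF_B = 3
ES_C = 0; EF_C = 9
ES_D = 0; EF_D = 8
ES_E = 8; EF_E = 8+14 = 22
ES_F = max(EF_A=3, EF_B=3) = 3; EF_F = 3+8 = 11
ES_G = max(EF_A=3, EF_C=9) = 9; EF_G = 9+6 = 15
ES_H = max(EF_A=3, EF_B=3) = 3; EF_H = 3+11 = 14
ES_I = max(EF_B=3, EF_E=22, EF_F=11, EF_G=15, EF_H=14) = 22; EF_I = 22+15 = 37
Expected project duration μ = 37 days. Critical path: D → E → I.

37 days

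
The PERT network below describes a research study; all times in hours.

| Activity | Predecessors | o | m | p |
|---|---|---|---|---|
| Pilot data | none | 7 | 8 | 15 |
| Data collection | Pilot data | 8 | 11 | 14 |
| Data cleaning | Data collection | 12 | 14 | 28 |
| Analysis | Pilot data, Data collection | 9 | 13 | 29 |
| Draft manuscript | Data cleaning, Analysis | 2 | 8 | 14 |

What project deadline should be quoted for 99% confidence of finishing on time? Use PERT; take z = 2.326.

te_Pilot data = (7 + 4·8 + 15)/6 = 54/6 = 9; σ²_Pilot data = ((15−7)/6)² = 1.778
te_Data collection = (8 + 4·11 + 14)/6 = 66/6 = 11; σ²_Data collection = ((14−8)/6)² = 1.000
te_Data cleaning = (12 + 4·14 + 28)/6 = 96/6 = 16; σ²_Data cleaning = ((28−12)/6)² = 7.111
te_Analysis = (9 + 4·13 + 29)/6 = 90/6 = 15; σ²_Analysis = ((29−9)/6)² = 11.111
te_Draft manuscript = (2 + 4·8 + 14)/6 = 48/6 = 8; σ²_Draft manuscript = ((14−2)/6)² = 4.000

Forward pass:
ES_Pilot data = 0; EF_Pilot data = 9
ES_Data collection = 9; EF_Data collection = 9+11 = 20
ES_Data cleaning = 20; EF_Data cleaning = 20+16 = 36
ES_Analysis = max(EF_Pilot data=9, EF_Data collection=20) = 20; EF_Analysis = 20+15 = 35
ES_Draft manuscript = max(EF_Data cleaning=36, EF_Analysis=35) = 36; EF_Draft manuscript = 36+8 = 44
Expected project duration μ = 44 hours. Critical path: Pilot data → Data collection → Data cleaning → Draft manuscript.

Variance along critical path = 1.778 + 1.000 + 7.111 + 4.000 = 13.889; σ = 3.727 hours.
D = μ + z·σ = 44 + 2.326·3.727 = 52.7 hours

52.7 hours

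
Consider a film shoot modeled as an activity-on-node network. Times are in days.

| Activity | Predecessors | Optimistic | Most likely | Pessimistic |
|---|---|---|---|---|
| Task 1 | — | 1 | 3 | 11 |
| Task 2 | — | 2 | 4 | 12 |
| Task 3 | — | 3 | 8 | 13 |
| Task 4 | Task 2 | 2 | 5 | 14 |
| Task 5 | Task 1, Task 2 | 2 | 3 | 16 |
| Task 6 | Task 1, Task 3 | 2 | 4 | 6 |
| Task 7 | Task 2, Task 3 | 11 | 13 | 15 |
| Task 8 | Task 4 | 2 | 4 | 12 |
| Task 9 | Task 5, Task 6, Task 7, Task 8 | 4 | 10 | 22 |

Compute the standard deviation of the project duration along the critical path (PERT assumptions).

te_Task 1 = (1 + 4·3 + 11)/6 = 24/6 = 4; σ²_Task 1 = ((11−1)/6)² = 2.778
te_Task 2 = (2 + 4·4 + 12)/6 = 30/6 = 5; σ²_Task 2 = ((12−2)/6)² = 2.778
te_Task 3 = (3 + 4·8 + 13)/6 = 48/6 = 8; σ²_Task 3 = ((13−3)/6)² = 2.778
te_Task 4 = (2 + 4·5 + 14)/6 = 36/6 = 6; σ²_Task 4 = ((14−2)/6)² = 4.000
te_Task 5 = (2 + 4·3 + 16)/6 = 30/6 = 5; σ²_Task 5 = ((16−2)/6)² = 5.444
te_Task 6 = (2 + 4·4 + 6)/6 = 24/6 = 4; σ²_Task 6 = ((6−2)/6)² = 0.444
te_Task 7 = (11 + 4·13 + 15)/6 = 78/6 = 13; σ²_Task 7 = ((15−11)/6)² = 0.444
te_Task 8 = (2 + 4·4 + 12)/6 = 30/6 = 5; σ²_Task 8 = ((12−2)/6)² = 2.778
te_Task 9 = (4 + 4·10 + 22)/6 = 66/6 = 11; σ²_Task 9 = ((22−4)/6)² = 9.000

Forward pass:
ES_Task 1 = 0; EF_Task 1 = 4
ES_Task 2 = 0; EF_Task 2 = 5
ES_Task 3 = 0; EF_Task 3 = 8
ES_Task 4 = 5; EF_Task 4 = 5+6 = 11
ES_Task 5 = max(EF_Task 1=4, EF_Task 2=5) = 5; EF_Task 5 = 5+5 = 10
ES_Task 6 = max(EF_Task 1=4, EF_Task 3=8) = 8; EF_Task 6 = 8+4 = 12
ES_Task 7 = max(EF_Task 2=5, EF_Task 3=8) = 8; EF_Task 7 = 8+13 = 21
ES_Task 8 = 11; EF_Task 8 = 11+5 = 16
ES_Task 9 = max(EF_Task 5=10, EF_Task 6=12, EF_Task 7=21, EF_Task 8=16) = 21; EF_Task 9 = 21+11 = 32
Expected project duration μ = 32 days. Critical path: Task 3 → Task 7 → Task 9.

Variance along critical path = 2.778 + 0.444 + 9.000 = 12.222
σ = √12.222 = 3.496 days

3.50 days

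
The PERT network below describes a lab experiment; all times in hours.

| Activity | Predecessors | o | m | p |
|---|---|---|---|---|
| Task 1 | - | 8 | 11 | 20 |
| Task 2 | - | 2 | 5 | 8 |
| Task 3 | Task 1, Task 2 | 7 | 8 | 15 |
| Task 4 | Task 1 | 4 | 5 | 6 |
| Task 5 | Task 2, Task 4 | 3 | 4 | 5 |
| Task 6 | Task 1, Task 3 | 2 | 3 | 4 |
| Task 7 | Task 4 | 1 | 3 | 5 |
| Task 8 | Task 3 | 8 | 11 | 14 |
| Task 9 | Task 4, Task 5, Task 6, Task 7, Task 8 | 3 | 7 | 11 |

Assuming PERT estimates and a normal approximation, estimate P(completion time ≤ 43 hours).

te_Task 1 = (8 + 4·11 + 20)/6 = 72/6 = 12; σ²_Task 1 = ((20−8)/6)² = 4.000
te_Task 2 = (2 + 4·5 + 8)/6 = 30/6 = 5; σ²_Task 2 = ((8−2)/6)² = 1.000
te_Task 3 = (7 + 4·8 + 15)/6 = 54/6 = 9; σ²_Task 3 = ((15−7)/6)² = 1.778
te_Task 4 = (4 + 4·5 + 6)/6 = 30/6 = 5; σ²_Task 4 = ((6−4)/6)² = 0.111
te_Task 5 = (3 + 4·4 + 5)/6 = 24/6 = 4; σ²_Task 5 = ((5−3)/6)² = 0.111
te_Task 6 = (2 + 4·3 + 4)/6 = 18/6 = 3; σ²_Task 6 = ((4−2)/6)² = 0.111
te_Task 7 = (1 + 4·3 + 5)/6 = 18/6 = 3; σ²_Task 7 = ((5−1)/6)² = 0.444
te_Task 8 = (8 + 4·11 + 14)/6 = 66/6 = 11; σ²_Task 8 = ((14−8)/6)² = 1.000
te_Task 9 = (3 + 4·7 + 11)/6 = 42/6 = 7; σ²_Task 9 = ((11−3)/6)² = 1.778

Forward pass:
ES_Task 1 = 0; EF_Task 1 = 12
ES_Task 2 = 0; EF_Task 2 = 5
ES_Task 3 = max(EF_Task 1=12, EF_Task 2=5) = 12; EF_Task 3 = 12+9 = 21
ES_Task 4 = 12; EF_Task 4 = 12+5 = 17
ES_Task 5 = max(EF_Task 2=5, EF_Task 4=17) = 17; EF_Task 5 = 17+4 = 21
ES_Task 6 = max(EF_Task 1=12, EF_Task 3=21) = 21; EF_Task 6 = 21+3 = 24
ES_Task 7 = 17; EF_Task 7 = 17+3 = 20
ES_Task 8 = 21; EF_Task 8 = 21+11 = 32
ES_Task 9 = max(EF_Task 4=17, EF_Task 5=21, EF_Task 6=24, EF_Task 7=20, EF_Task 8=32) = 32; EF_Task 9 = 32+7 = 39
Expected project duration μ = 39 hours. Critical path: Task 1 → Task 3 → Task 8 → Task 9.

Variance along critical path = 4.000 + 1.778 + 1.000 + 1.778 = 8.556; σ = √8.556 = 2.925 hours.
Z = (43 − 39) / 2.925 = 1.368
P(T ≤ 43) = Φ(1.368) ≈ 0.914

0.914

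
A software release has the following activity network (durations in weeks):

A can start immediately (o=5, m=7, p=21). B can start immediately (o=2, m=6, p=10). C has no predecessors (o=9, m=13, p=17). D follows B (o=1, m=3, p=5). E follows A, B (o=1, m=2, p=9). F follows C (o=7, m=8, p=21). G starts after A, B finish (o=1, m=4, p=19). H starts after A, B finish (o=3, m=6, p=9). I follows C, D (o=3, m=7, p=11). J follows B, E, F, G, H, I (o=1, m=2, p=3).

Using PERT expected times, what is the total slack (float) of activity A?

te_A = (5 + 4·7 + 21)/6 = 54/6 = 9
te_B = (2 + 4·6 + 10)/6 = 36/6 = 6
te_C = (9 + 4·13 + 17)/6 = 78/6 = 13
te_D = (1 + 4·3 + 5)/6 = 18/6 = 3
te_E = (1 + 4·2 + 9)/6 = 18/6 = 3
te_F = (7 + 4·8 + 21)/6 = 60/6 = 10
te_G = (1 + 4·4 + 19)/6 = 36/6 = 6
te_H = (3 + 4·6 + 9)/6 = 36/6 = 6
te_I = (3 + 4·7 + 11)/6 = 42/6 = 7
te_J = (1 + 4·2 + 3)/6 = 12/6 = 2

Forward pass:
ES_A = 0; EF_A = 9
ES_B = 0; EF_B = 6
ES_C = 0; EF_C = 13
ES_D = 6; EF_D = 6+3 = 9
ES_E = max(EF_A=9, EF_B=6) = 9; EF_E = 9+3 = 12
ES_F = 13; EF_F = 13+10 = 23
ES_G = max(EF_A=9, EF_B=6) = 9; EF_G = 9+6 = 15
ES_H = max(EF_A=9, EF_B=6) = 9; EF_H = 9+6 = 15
ES_I = max(EF_C=13, EF_D=9) = 13; EF_I = 13+7 = 20
ES_J = max(EF_B=6, EF_E=12, EF_F=23, EF_G=15, EF_H=15, EF_I=20) = 23; EF_J = 23+2 = 25
Expected project duration μ = 25 weeks. Critical path: C → F → J.

Backward pass:
LF_J = 25; LS_J = 25−2 = 23
LF_I = LS_J = 23; LS_I = 23−7 = 16
LF_H = LS_J = 23; LS_H = 23−6 = 17
LF_G = LS_J = 23; LS_G = 23−6 = 17
LF_F = LS_J = 23; LS_F = 23−10 = 13
LF_E = LS_J = 23; LS_E = 23−3 = 20
LF_D = LS_I = 16; LS_D = 16−3 = 13
LF_C = min(LS_F=13, LS_I=16) = 13; LS_C = 13−13 = 0
LF_B = min(LS_D=13, LS_E=20, LS_G=17, LS_H=17, LS_J=23) = 13; LS_B = 13−6 = 7
LF_A = min(LS_E=20, LS_G=17, LS_H=17) = 17; LS_A = 17−9 = 8
Slack_A = LS_A − ES_A = 8 − 0 = 8

8 weeks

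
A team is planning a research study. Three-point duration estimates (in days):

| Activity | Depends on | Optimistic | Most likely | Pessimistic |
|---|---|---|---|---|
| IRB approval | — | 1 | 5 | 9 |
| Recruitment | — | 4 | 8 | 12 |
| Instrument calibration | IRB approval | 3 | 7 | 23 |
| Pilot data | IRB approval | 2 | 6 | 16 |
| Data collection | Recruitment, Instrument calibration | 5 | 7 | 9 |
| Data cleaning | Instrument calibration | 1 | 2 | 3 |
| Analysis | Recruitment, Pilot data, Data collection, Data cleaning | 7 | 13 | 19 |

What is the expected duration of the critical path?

34 days

te_IRB approval = (1 + 4·5 + 9)/6 = 30/6 = 5
te_Recruitment = (4 + 4·8 + 12)/6 = 48/6 = 8
te_Instrument calibration = (3 + 4·7 + 23)/6 = 54/6 = 9
te_Pilot data = (2 + 4·6 + 16)/6 = 42/6 = 7
te_Data collection = (5 + 4·7 + 9)/6 = 42/6 = 7
te_Data cleaning = (1 + 4·2 + 3)/6 = 12/6 = 2
te_Analysis = (7 + 4·13 + 19)/6 = 78/6 = 13

Forward pass:
ES_IRB approval = 0; EF_IRB approval = 5
ES_Recruitment = 0; EF_Recruitment = 8
ES_Instrument calibration = 5; EF_Instrument calibration = 5+9 = 14
ES_Pilot data = 5; EF_Pilot data = 5+7 = 12
ES_Data collection = max(EF_Recruitment=8, EF_Instrument calibration=14) = 14; EF_Data collection = 14+7 = 21
ES_Data cleaning = 14; EF_Data cleaning = 14+2 = 16
ES_Analysis = max(EF_Recruitment=8, EF_Pilot data=12, EF_Data collection=21, EF_Data cleaning=16) = 21; EF_Analysis = 21+13 = 34
Expected project duration μ = 34 days. Critical path: IRB approval → Instrument calibration → Data collection → Analysis.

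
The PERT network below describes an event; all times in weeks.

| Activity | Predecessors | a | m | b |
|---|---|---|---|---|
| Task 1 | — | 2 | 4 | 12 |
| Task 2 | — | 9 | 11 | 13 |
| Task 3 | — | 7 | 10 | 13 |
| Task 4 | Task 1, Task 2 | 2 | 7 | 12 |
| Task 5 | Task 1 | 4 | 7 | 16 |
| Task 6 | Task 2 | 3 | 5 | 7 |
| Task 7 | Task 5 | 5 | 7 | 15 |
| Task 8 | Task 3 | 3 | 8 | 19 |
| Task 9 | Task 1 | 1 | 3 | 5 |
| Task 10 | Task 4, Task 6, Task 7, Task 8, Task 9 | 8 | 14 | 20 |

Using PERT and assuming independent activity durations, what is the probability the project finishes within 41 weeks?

te_Task 1 = (2 + 4·4 + 12)/6 = 30/6 = 5; σ²_Task 1 = ((12−2)/6)² = 2.778
te_Task 2 = (9 + 4·11 + 13)/6 = 66/6 = 11; σ²_Task 2 = ((13−9)/6)² = 0.444
te_Task 3 = (7 + 4·10 + 13)/6 = 60/6 = 10; σ²_Task 3 = ((13−7)/6)² = 1.000
te_Task 4 = (2 + 4·7 + 12)/6 = 42/6 = 7; σ²_Task 4 = ((12−2)/6)² = 2.778
te_Task 5 = (4 + 4·7 + 16)/6 = 48/6 = 8; σ²_Task 5 = ((16−4)/6)² = 4.000
te_Task 6 = (3 + 4·5 + 7)/6 = 30/6 = 5; σ²_Task 6 = ((7−3)/6)² = 0.444
te_Task 7 = (5 + 4·7 + 15)/6 = 48/6 = 8; σ²_Task 7 = ((15−5)/6)² = 2.778
te_Task 8 = (3 + 4·8 + 19)/6 = 54/6 = 9; σ²_Task 8 = ((19−3)/6)² = 7.111
te_Task 9 = (1 + 4·3 + 5)/6 = 18/6 = 3; σ²_Task 9 = ((5−1)/6)² = 0.444
te_Task 10 = (8 + 4·14 + 20)/6 = 84/6 = 14; σ²_Task 10 = ((20−8)/6)² = 4.000

Forward pass:
ES_Task 1 = 0; EF_Task 1 = 5
ES_Task 2 = 0; EF_Task 2 = 11
ES_Task 3 = 0; EF_Task 3 = 10
ES_Task 4 = max(EF_Task 1=5, EF_Task 2=11) = 11; EF_Task 4 = 11+7 = 18
ES_Task 5 = 5; EF_Task 5 = 5+8 = 13
ES_Task 6 = 11; EF_Task 6 = 11+5 = 16
ES_Task 7 = 13; EF_Task 7 = 13+8 = 21
ES_Task 8 = 10; EF_Task 8 = 10+9 = 19
ES_Task 9 = 5; EF_Task 9 = 5+3 = 8
ES_Task 10 = max(EF_Task 4=18, EF_Task 6=16, EF_Task 7=21, EF_Task 8=19, EF_Task 9=8) = 21; EF_Task 10 = 21+14 = 35
Expected project duration μ = 35 weeks. Critical path: Task 1 → Task 5 → Task 7 → Task 10.

Variance along critical path = 2.778 + 4.000 + 2.778 + 4.000 = 13.556; σ = √13.556 = 3.682 weeks.
Z = (41 − 35) / 3.682 = 1.630
P(T ≤ 41) = Φ(1.630) ≈ 0.948

0.948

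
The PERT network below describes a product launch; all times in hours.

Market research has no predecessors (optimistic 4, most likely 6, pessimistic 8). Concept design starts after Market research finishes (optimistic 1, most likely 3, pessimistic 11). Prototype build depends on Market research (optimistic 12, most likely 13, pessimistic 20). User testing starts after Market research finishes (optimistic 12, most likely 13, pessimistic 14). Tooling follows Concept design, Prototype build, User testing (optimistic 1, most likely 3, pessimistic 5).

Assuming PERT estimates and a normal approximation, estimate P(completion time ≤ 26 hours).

te_Market research = (4 + 4·6 + 8)/6 = 36/6 = 6; σ²_Market research = ((8−4)/6)² = 0.444
te_Concept design = (1 + 4·3 + 11)/6 = 24/6 = 4; σ²_Concept design = ((11−1)/6)² = 2.778
te_Prototype build = (12 + 4·13 + 20)/6 = 84/6 = 14; σ²_Prototype build = ((20−12)/6)² = 1.778
te_User testing = (12 + 4·13 + 14)/6 = 78/6 = 13; σ²_User testing = ((14−12)/6)² = 0.111
te_Tooling = (1 + 4·3 + 5)/6 = 18/6 = 3; σ²_Tooling = ((5−1)/6)² = 0.444

Forward pass:
ES_Market research = 0; EF_Market research = 6
ES_Concept design = 6; EF_Concept design = 6+4 = 10
ES_Prototype build = 6; EF_Prototype build = 6+14 = 20
ES_User testing = 6; EF_User testing = 6+13 = 19
ES_Tooling = max(EF_Concept design=10, EF_Prototype build=20, EF_User testing=19) = 20; EF_Tooling = 20+3 = 23
Expected project duration μ = 23 hours. Critical path: Market research → Prototype build → Tooling.

Variance along critical path = 0.444 + 1.778 + 0.444 = 2.667; σ = √2.667 = 1.633 hours.
Z = (26 − 23) / 1.633 = 1.837
P(T ≤ 26) = Φ(1.837) ≈ 0.967

0.967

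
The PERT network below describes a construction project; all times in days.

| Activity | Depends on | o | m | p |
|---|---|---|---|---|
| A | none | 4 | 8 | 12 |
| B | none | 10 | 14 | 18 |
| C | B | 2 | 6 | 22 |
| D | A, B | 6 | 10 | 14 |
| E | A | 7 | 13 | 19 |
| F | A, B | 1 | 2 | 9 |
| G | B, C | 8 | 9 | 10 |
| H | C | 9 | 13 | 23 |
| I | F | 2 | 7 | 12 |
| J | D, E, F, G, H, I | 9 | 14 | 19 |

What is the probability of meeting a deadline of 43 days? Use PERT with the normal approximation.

0.064

te_A = (4 + 4·8 + 12)/6 = 48/6 = 8; σ²_A = ((12−4)/6)² = 1.778
te_B = (10 + 4·14 + 18)/6 = 84/6 = 14; σ²_B = ((18−10)/6)² = 1.778
te_C = (2 + 4·6 + 22)/6 = 48/6 = 8; σ²_C = ((22−2)/6)² = 11.111
te_D = (6 + 4·10 + 14)/6 = 60/6 = 10; σ²_D = ((14−6)/6)² = 1.778
te_E = (7 + 4·13 + 19)/6 = 78/6 = 13; σ²_E = ((19−7)/6)² = 4.000
te_F = (1 + 4·2 + 9)/6 = 18/6 = 3; σ²_F = ((9−1)/6)² = 1.778
te_G = (8 + 4·9 + 10)/6 = 54/6 = 9; σ²_G = ((10−8)/6)² = 0.111
te_H = (9 + 4·13 + 23)/6 = 84/6 = 14; σ²_H = ((23−9)/6)² = 5.444
te_I = (2 + 4·7 + 12)/6 = 42/6 = 7; σ²_I = ((12−2)/6)² = 2.778
te_J = (9 + 4·14 + 19)/6 = 84/6 = 14; σ²_J = ((19−9)/6)² = 2.778

Forward pass:
ES_A = 0; EF_A = 8
ES_B = 0; EF_B = 14
ES_C = 14; EF_C = 14+8 = 22
ES_D = max(EF_A=8, EF_B=14) = 14; EF_D = 14+10 = 24
ES_E = 8; EF_E = 8+13 = 21
ES_F = max(EF_A=8, EF_B=14) = 14; EF_F = 14+3 = 17
ES_G = max(EF_B=14, EF_C=22) = 22; EF_G = 22+9 = 31
ES_H = 22; EF_H = 22+14 = 36
ES_I = 17; EF_I = 17+7 = 24
ES_J = max(EF_D=24, EF_E=21, EF_F=17, EF_G=31, EF_H=36, EF_I=24) = 36; EF_J = 36+14 = 50
Expected project duration μ = 50 days. Critical path: B → C → H → J.

Variance along critical path = 1.778 + 11.111 + 5.444 + 2.778 = 21.111; σ = √21.111 = 4.595 days.
Z = (43 − 50) / 4.595 = -1.524
P(T ≤ 43) = Φ(-1.524) ≈ 0.064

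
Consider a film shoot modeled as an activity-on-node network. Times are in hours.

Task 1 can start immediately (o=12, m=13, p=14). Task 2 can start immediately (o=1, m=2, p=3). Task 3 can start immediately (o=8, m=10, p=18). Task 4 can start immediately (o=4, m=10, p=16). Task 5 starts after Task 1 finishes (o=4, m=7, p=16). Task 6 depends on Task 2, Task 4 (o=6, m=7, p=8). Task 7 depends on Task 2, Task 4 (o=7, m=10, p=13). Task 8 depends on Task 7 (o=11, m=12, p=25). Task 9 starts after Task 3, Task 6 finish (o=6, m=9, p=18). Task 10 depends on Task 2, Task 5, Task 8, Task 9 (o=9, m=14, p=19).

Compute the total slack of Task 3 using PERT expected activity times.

te_Task 1 = (12 + 4·13 + 14)/6 = 78/6 = 13
te_Task 2 = (1 + 4·2 + 3)/6 = 12/6 = 2
te_Task 3 = (8 + 4·10 + 18)/6 = 66/6 = 11
te_Task 4 = (4 + 4·10 + 16)/6 = 60/6 = 10
te_Task 5 = (4 + 4·7 + 16)/6 = 48/6 = 8
te_Task 6 = (6 + 4·7 + 8)/6 = 42/6 = 7
te_Task 7 = (7 + 4·10 + 13)/6 = 60/6 = 10
te_Task 8 = (11 + 4·12 + 25)/6 = 84/6 = 14
te_Task 9 = (6 + 4·9 + 18)/6 = 60/6 = 10
te_Task 10 = (9 + 4·14 + 19)/6 = 84/6 = 14

Forward pass:
ES_Task 1 = 0; EF_Task 1 = 13
ES_Task 2 = 0; EF_Task 2 = 2
ES_Task 3 = 0; EF_Task 3 = 11
ES_Task 4 = 0; EF_Task 4 = 10
ES_Task 5 = 13; EF_Task 5 = 13+8 = 21
ES_Task 6 = max(EF_Task 2=2, EF_Task 4=10) = 10; EF_Task 6 = 10+7 = 17
ES_Task 7 = max(EF_Task 2=2, EF_Task 4=10) = 10; EF_Task 7 = 10+10 = 20
ES_Task 8 = 20; EF_Task 8 = 20+14 = 34
ES_Task 9 = max(EF_Task 3=11, EF_Task 6=17) = 17; EF_Task 9 = 17+10 = 27
ES_Task 10 = max(EF_Task 2=2, EF_Task 5=21, EF_Task 8=34, EF_Task 9=27) = 34; EF_Task 10 = 34+14 = 48
Expected project duration μ = 48 hours. Critical path: Task 4 → Task 7 → Task 8 → Task 10.

Backward pass:
LF_Task 10 = 48; LS_Task 10 = 48−14 = 34
LF_Task 9 = LS_Task 10 = 34; LS_Task 9 = 34−10 = 24
LF_Task 8 = LS_Task 10 = 34; LS_Task 8 = 34−14 = 20
LF_Task 7 = LS_Task 8 = 20; LS_Task 7 = 20−10 = 10
LF_Task 6 = LS_Task 9 = 24; LS_Task 6 = 24−7 = 17
LF_Task 5 = LS_Task 10 = 34; LS_Task 5 = 34−8 = 26
LF_Task 4 = min(LS_Task 6=17, LS_Task 7=10) = 10; LS_Task 4 = 10−10 = 0
LF_Task 3 = LS_Task 9 = 24; LS_Task 3 = 24−11 = 13
LF_Task 2 = min(LS_Task 6=17, LS_Task 7=10, LS_Task 10=34) = 10; LS_Task 2 = 10−2 = 8
LF_Task 1 = LS_Task 5 = 26; LS_Task 1 = 26−13 = 13
Slack_Task 3 = LS_Task 3 − ES_Task 3 = 13 − 0 = 13

13 hours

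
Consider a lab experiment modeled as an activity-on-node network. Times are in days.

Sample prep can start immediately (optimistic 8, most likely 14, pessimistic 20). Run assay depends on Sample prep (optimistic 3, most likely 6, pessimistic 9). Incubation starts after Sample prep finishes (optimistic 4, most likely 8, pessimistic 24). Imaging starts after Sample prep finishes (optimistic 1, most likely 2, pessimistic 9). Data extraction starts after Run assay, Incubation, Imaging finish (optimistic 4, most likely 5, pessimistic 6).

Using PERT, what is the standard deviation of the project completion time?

te_Sample prep = (8 + 4·14 + 20)/6 = 84/6 = 14; σ²_Sample prep = ((20−8)/6)² = 4.000
te_Run assay = (3 + 4·6 + 9)/6 = 36/6 = 6; σ²_Run assay = ((9−3)/6)² = 1.000
te_Incubation = (4 + 4·8 + 24)/6 = 60/6 = 10; σ²_Incubation = ((24−4)/6)² = 11.111
te_Imaging = (1 + 4·2 + 9)/6 = 18/6 = 3; σ²_Imaging = ((9−1)/6)² = 1.778
te_Data extraction = (4 + 4·5 + 6)/6 = 30/6 = 5; σ²_Data extraction = ((6−4)/6)² = 0.111

Forward pass:
ES_Sample prep = 0; EF_Sample prep = 14
ES_Run assay = 14; EF_Run assay = 14+6 = 20
ES_Incubation = 14; EF_Incubation = 14+10 = 24
ES_Imaging = 14; EF_Imaging = 14+3 = 17
ES_Data extraction = max(EF_Run assay=20, EF_Incubation=24, EF_Imaging=17) = 24; EF_Data extraction = 24+5 = 29
Expected project duration μ = 29 days. Critical path: Sample prep → Incubation → Data extraction.

Variance along critical path = 4.000 + 11.111 + 0.111 = 15.222
σ = √15.222 = 3.902 days

3.90 days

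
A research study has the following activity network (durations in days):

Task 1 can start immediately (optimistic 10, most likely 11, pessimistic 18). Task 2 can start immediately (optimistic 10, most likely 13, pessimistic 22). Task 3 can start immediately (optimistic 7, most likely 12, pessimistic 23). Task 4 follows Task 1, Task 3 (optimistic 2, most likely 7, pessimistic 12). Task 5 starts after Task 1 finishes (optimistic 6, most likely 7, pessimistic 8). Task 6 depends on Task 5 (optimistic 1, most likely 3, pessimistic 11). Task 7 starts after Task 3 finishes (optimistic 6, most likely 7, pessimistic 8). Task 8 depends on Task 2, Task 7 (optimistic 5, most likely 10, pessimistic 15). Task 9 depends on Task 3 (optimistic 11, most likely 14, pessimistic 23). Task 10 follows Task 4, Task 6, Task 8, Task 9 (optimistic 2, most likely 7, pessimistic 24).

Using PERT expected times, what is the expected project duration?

39 days

te_Task 1 = (10 + 4·11 + 18)/6 = 72/6 = 12
te_Task 2 = (10 + 4·13 + 22)/6 = 84/6 = 14
te_Task 3 = (7 + 4·12 + 23)/6 = 78/6 = 13
te_Task 4 = (2 + 4·7 + 12)/6 = 42/6 = 7
te_Task 5 = (6 + 4·7 + 8)/6 = 42/6 = 7
te_Task 6 = (1 + 4·3 + 11)/6 = 24/6 = 4
te_Task 7 = (6 + 4·7 + 8)/6 = 42/6 = 7
te_Task 8 = (5 + 4·10 + 15)/6 = 60/6 = 10
te_Task 9 = (11 + 4·14 + 23)/6 = 90/6 = 15
te_Task 10 = (2 + 4·7 + 24)/6 = 54/6 = 9

Forward pass:
ES_Task 1 = 0; EF_Task 1 = 12
ES_Task 2 = 0; EF_Task 2 = 14
ES_Task 3 = 0; EF_Task 3 = 13
ES_Task 4 = max(EF_Task 1=12, EF_Task 3=13) = 13; EF_Task 4 = 13+7 = 20
ES_Task 5 = 12; EF_Task 5 = 12+7 = 19
ES_Task 6 = 19; EF_Task 6 = 19+4 = 23
ES_Task 7 = 13; EF_Task 7 = 13+7 = 20
ES_Task 8 = max(EF_Task 2=14, EF_Task 7=20) = 20; EF_Task 8 = 20+10 = 30
ES_Task 9 = 13; EF_Task 9 = 13+15 = 28
ES_Task 10 = max(EF_Task 4=20, EF_Task 6=23, EF_Task 8=30, EF_Task 9=28) = 30; EF_Task 10 = 30+9 = 39
Expected project duration μ = 39 days. Critical path: Task 3 → Task 7 → Task 8 → Task 10.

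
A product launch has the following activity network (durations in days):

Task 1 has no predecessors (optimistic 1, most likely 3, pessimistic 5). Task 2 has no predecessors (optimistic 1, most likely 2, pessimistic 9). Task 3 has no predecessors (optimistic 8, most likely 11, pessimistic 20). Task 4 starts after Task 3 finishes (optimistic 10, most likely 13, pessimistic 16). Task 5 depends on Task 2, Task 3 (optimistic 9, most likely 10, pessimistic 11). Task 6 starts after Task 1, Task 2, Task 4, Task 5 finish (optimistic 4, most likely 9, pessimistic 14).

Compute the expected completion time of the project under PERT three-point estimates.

te_Task 1 = (1 + 4·3 + 5)/6 = 18/6 = 3
te_Task 2 = (1 + 4·2 + 9)/6 = 18/6 = 3
te_Task 3 = (8 + 4·11 + 20)/6 = 72/6 = 12
te_Task 4 = (10 + 4·13 + 16)/6 = 78/6 = 13
te_Task 5 = (9 + 4·10 + 11)/6 = 60/6 = 10
te_Task 6 = (4 + 4·9 + 14)/6 = 54/6 = 9

Forward pass:
ES_Task 1 = 0; EF_Task 1 = 3
ES_Task 2 = 0; EF_Task 2 = 3
ES_Task 3 = 0; EF_Task 3 = 12
ES_Task 4 = 12; EF_Task 4 = 12+13 = 25
ES_Task 5 = max(EF_Task 2=3, EF_Task 3=12) = 12; EF_Task 5 = 12+10 = 22
ES_Task 6 = max(EF_Task 1=3, EF_Task 2=3, EF_Task 4=25, EF_Task 5=22) = 25; EF_Task 6 = 25+9 = 34
Expected project duration μ = 34 days. Critical path: Task 3 → Task 4 → Task 6.

34 days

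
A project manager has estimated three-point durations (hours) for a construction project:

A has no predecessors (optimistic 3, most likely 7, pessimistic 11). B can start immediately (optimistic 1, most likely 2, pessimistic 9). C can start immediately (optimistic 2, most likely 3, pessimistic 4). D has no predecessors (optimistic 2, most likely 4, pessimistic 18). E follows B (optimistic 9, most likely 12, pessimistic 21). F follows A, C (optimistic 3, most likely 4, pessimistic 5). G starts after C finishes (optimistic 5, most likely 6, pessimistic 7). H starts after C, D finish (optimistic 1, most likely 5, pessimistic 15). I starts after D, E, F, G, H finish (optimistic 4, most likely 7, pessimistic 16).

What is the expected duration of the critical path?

te_A = (3 + 4·7 + 11)/6 = 42/6 = 7
te_B = (1 + 4·2 + 9)/6 = 18/6 = 3
te_C = (2 + 4·3 + 4)/6 = 18/6 = 3
te_D = (2 + 4·4 + 18)/6 = 36/6 = 6
te_E = (9 + 4·12 + 21)/6 = 78/6 = 13
te_F = (3 + 4·4 + 5)/6 = 24/6 = 4
te_G = (5 + 4·6 + 7)/6 = 36/6 = 6
te_H = (1 + 4·5 + 15)/6 = 36/6 = 6
te_I = (4 + 4·7 + 16)/6 = 48/6 = 8

Forward pass:
ES_A = 0; EF_A = 7
ES_B = 0; EF_B = 3
ES_C = 0; EF_C = 3
ES_D = 0; EF_D = 6
ES_E = 3; EF_E = 3+13 = 16
ES_F = max(EF_A=7, EF_C=3) = 7; EF_F = 7+4 = 11
ES_G = 3; EF_G = 3+6 = 9
ES_H = max(EF_C=3, EF_D=6) = 6; EF_H = 6+6 = 12
ES_I = max(EF_D=6, EF_E=16, EF_F=11, EF_G=9, EF_H=12) = 16; EF_I = 16+8 = 24
Expected project duration μ = 24 hours. Critical path: B → E → I.

24 hours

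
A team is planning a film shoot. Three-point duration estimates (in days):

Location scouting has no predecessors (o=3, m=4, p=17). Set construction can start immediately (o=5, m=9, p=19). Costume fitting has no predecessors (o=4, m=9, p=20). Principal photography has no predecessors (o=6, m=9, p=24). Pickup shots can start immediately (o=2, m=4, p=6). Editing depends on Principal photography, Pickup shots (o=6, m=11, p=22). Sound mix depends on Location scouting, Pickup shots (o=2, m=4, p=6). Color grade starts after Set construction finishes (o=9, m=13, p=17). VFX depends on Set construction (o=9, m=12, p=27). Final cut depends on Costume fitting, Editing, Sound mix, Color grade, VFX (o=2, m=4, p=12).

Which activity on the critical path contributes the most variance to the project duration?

te_Location scouting = (3 + 4·4 + 17)/6 = 36/6 = 6; σ²_Location scouting = ((17−3)/6)² = 5.444
te_Set construction = (5 + 4·9 + 19)/6 = 60/6 = 10; σ²_Set construction = ((19−5)/6)² = 5.444
te_Costume fitting = (4 + 4·9 + 20)/6 = 60/6 = 10; σ²_Costume fitting = ((20−4)/6)² = 7.111
te_Principal photography = (6 + 4·9 + 24)/6 = 66/6 = 11; σ²_Principal photography = ((24−6)/6)² = 9.000
te_Pickup shots = (2 + 4·4 + 6)/6 = 24/6 = 4; σ²_Pickup shots = ((6−2)/6)² = 0.444
te_Editing = (6 + 4·11 + 22)/6 = 72/6 = 12; σ²_Editing = ((22−6)/6)² = 7.111
te_Sound mix = (2 + 4·4 + 6)/6 = 24/6 = 4; σ²_Sound mix = ((6−2)/6)² = 0.444
te_Color grade = (9 + 4·13 + 17)/6 = 78/6 = 13; σ²_Color grade = ((17−9)/6)² = 1.778
te_VFX = (9 + 4·12 + 27)/6 = 84/6 = 14; σ²_VFX = ((27−9)/6)² = 9.000
te_Final cut = (2 + 4·4 + 12)/6 = 30/6 = 5; σ²_Final cut = ((12−2)/6)² = 2.778

Forward pass:
ES_Location scouting = 0; EF_Location scouting = 6
ES_Set construction = 0; EF_Set construction = 10
ES_Costume fitting = 0; EF_Costume fitting = 10
ES_Principal photography = 0; EF_Principal photography = 11
ES_Pickup shots = 0; EF_Pickup shots = 4
ES_Editing = max(EF_Principal photography=11, EF_Pickup shots=4) = 11; EF_Editing = 11+12 = 23
ES_Sound mix = max(EF_Location scouting=6, EF_Pickup shots=4) = 6; EF_Sound mix = 6+4 = 10
ES_Color grade = 10; EF_Color grade = 10+13 = 23
ES_VFX = 10; EF_VFX = 10+14 = 24
ES_Final cut = max(EF_Costume fitting=10, EF_Editing=23, EF_Sound mix=10, EF_Color grade=23, EF_VFX=24) = 24; EF_Final cut = 24+5 = 29
Expected project duration μ = 29 days. Critical path: Set construction → VFX → Final cut.

Variances on critical path: σ²_Set construction=5.444, σ²_VFX=9.000, σ²_Final cut=2.778.
Largest is σ²_VFX = 9.000.

VFX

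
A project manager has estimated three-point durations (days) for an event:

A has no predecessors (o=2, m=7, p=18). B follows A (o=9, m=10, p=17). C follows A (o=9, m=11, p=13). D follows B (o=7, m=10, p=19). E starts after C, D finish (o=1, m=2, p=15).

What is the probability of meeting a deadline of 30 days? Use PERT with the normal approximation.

0.175

te_A = (2 + 4·7 + 18)/6 = 48/6 = 8; σ²_A = ((18−2)/6)² = 7.111
te_B = (9 + 4·10 + 17)/6 = 66/6 = 11; σ²_B = ((17−9)/6)² = 1.778
te_C = (9 + 4·11 + 13)/6 = 66/6 = 11; σ²_C = ((13−9)/6)² = 0.444
te_D = (7 + 4·10 + 19)/6 = 66/6 = 11; σ²_D = ((19−7)/6)² = 4.000
te_E = (1 + 4·2 + 15)/6 = 24/6 = 4; σ²_E = ((15−1)/6)² = 5.444

Forward pass:
ES_A = 0; EF_A = 8
ES_B = 8; EF_B = 8+11 = 19
ES_C = 8; EF_C = 8+11 = 19
ES_D = 19; EF_D = 19+11 = 30
ES_E = max(EF_C=19, EF_D=30) = 30; EF_E = 30+4 = 34
Expected project duration μ = 34 days. Critical path: A → B → D → E.

Variance along critical path = 7.111 + 1.778 + 4.000 + 5.444 = 18.333; σ = √18.333 = 4.282 days.
Z = (30 − 34) / 4.282 = -0.934
P(T ≤ 30) = Φ(-0.934) ≈ 0.175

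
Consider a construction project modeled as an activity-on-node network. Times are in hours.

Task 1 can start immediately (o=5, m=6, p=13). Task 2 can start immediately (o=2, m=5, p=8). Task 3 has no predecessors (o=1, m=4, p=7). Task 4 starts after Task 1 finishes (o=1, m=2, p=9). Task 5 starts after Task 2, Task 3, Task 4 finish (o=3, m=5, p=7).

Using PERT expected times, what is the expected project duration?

15 hours

te_Task 1 = (5 + 4·6 + 13)/6 = 42/6 = 7
te_Task 2 = (2 + 4·5 + 8)/6 = 30/6 = 5
te_Task 3 = (1 + 4·4 + 7)/6 = 24/6 = 4
te_Task 4 = (1 + 4·2 + 9)/6 = 18/6 = 3
te_Task 5 = (3 + 4·5 + 7)/6 = 30/6 = 5

Forward pass:
ES_Task 1 = 0; EF_Task 1 = 7
ES_Task 2 = 0; EF_Task 2 = 5
ES_Task 3 = 0; EF_Task 3 = 4
ES_Task 4 = 7; EF_Task 4 = 7+3 = 10
ES_Task 5 = max(EF_Task 2=5, EF_Task 3=4, EF_Task 4=10) = 10; EF_Task 5 = 10+5 = 15
Expected project duration μ = 15 hours. Critical path: Task 1 → Task 4 → Task 5.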